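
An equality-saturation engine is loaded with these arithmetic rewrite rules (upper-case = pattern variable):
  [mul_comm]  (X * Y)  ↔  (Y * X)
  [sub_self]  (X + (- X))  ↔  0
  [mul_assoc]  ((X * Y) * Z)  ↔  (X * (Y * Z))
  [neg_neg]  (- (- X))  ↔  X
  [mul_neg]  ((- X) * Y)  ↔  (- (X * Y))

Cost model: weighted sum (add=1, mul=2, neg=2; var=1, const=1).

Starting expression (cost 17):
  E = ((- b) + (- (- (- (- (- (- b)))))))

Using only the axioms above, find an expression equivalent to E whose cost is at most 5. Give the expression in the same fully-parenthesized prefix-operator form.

step 1: neg_neg (→) rewrites (- (- (- b))) into (- b), now ((- b) + (- (- (- (- b)))))
step 2: neg_neg (→) rewrites (- (- (- b))) into (- b), now ((- b) + (- (- b)))
step 3: neg_neg (→) rewrites (- (- b)) into b, reaching cost 5 (bound 5)

((- b) + b)   [cost 5]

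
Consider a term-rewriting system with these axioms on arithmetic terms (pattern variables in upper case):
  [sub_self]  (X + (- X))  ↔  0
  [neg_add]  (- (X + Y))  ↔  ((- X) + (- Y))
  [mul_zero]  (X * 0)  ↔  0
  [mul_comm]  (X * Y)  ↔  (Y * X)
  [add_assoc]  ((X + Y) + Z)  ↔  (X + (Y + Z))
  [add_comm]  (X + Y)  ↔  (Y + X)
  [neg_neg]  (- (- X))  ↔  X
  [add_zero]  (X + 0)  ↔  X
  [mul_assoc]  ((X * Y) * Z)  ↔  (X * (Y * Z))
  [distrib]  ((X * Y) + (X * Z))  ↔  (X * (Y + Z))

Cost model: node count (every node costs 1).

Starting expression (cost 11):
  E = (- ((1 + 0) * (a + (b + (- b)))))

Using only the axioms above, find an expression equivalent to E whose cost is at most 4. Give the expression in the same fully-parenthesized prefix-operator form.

(- (1 * a))   [cost 4]

(1) (b + (- b))  =[sub_self →]=  0    ⊢ (- ((1 + 0) * (a + 0)))
(2) (1 + 0)  =[add_zero →]=  1    ⊢ (- (1 * (a + 0)))
(3) (a + 0)  =[add_zero →]=  a    ⊢ cost 4, within 4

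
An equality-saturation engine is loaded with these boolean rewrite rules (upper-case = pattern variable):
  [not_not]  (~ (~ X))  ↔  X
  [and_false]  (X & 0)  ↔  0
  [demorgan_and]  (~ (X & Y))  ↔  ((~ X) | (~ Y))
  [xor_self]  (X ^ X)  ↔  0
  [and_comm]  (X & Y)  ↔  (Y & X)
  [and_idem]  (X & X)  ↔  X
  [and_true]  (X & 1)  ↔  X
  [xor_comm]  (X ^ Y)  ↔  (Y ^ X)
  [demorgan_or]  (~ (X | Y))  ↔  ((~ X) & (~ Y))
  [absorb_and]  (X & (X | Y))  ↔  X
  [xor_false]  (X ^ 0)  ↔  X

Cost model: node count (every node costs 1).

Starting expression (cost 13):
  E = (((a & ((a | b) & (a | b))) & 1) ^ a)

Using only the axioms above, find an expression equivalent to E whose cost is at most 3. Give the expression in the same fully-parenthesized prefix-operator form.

1. [and_idem →] ((a | b) & (a | b))  →  (a | b);  E = (((a & (a | b)) & 1) ^ a)
2. [absorb_and →] (a & (a | b))  →  a;  E = ((a & 1) ^ a)
3. [and_true →] (a & 1)  →  a;  cost 3 ≤ 3, done

(a ^ a)   [cost 3]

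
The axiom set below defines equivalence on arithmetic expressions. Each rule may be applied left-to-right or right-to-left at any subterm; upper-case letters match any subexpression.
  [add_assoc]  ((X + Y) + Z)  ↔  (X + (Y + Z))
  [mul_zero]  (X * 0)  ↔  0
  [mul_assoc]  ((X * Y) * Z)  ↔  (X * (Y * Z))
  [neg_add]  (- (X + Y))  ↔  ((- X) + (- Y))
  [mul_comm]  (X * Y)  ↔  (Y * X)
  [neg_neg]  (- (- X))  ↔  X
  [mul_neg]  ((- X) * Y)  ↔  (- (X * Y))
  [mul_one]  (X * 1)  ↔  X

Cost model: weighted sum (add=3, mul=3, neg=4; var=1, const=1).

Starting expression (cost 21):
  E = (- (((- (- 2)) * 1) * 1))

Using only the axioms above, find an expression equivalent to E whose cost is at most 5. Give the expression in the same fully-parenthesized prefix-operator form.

1. [neg_neg →] (- (- 2))  →  2;  E = (- ((2 * 1) * 1))
2. [mul_one →] (2 * 1)  →  2;  E = (- (2 * 1))
3. [mul_one →] (2 * 1)  →  2;  cost 5 ≤ 5, done

(- 2)   [cost 5]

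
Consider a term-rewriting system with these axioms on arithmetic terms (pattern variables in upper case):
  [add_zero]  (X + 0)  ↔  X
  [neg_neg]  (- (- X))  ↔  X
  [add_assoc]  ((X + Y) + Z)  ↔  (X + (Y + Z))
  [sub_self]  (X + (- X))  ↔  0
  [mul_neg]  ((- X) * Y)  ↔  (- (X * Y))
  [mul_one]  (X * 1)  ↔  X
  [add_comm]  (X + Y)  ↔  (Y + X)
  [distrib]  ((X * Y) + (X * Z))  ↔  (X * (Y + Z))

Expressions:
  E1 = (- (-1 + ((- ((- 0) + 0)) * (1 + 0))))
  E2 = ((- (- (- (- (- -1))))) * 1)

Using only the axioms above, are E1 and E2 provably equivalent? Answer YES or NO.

(1) ((- 0) + 0)  =[add_zero →]=  (- 0)    ⊢ (- (-1 + ((- (- 0)) * (1 + 0))))
(2) (1 + 0)  =[add_zero →]=  1    ⊢ (- (-1 + ((- (- 0)) * 1)))
(3) ((- (- 0)) * 1)  =[mul_one →]=  (- (- 0))    ⊢ (- (-1 + (- (- 0))))
(4) (- (- 0))  =[neg_neg →]=  0    ⊢ (- (-1 + 0))
(5) (-1 + 0)  =[add_zero →]=  -1    ⊢ (- -1)
(6) (- -1)  =[mul_one ←]=  ((- -1) * 1)
(7) -1  =[neg_neg ←]=  (- (- -1))    ⊢ ((- (- (- -1))) * 1)
(8) -1  =[neg_neg ←]=  (- (- -1))    ⊢ E2

YES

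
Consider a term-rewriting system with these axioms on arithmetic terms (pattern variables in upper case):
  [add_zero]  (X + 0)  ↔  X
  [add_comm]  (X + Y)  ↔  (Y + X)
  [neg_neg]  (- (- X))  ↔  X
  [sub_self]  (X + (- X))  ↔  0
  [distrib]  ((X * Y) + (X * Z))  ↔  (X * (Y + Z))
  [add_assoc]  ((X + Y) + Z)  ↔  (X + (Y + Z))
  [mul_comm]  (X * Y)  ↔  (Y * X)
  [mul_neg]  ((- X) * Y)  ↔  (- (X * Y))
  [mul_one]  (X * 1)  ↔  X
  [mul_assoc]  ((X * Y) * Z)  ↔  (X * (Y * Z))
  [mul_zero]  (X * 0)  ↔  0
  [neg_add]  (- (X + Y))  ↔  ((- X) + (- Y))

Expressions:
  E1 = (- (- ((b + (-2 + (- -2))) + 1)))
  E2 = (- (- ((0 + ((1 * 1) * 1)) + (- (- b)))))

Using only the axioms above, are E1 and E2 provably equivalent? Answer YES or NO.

(1) (- (- ((b + (-2 + (- -2))) + 1)))  =[neg_neg →]=  ((b + (-2 + (- -2))) + 1)
(2) (-2 + (- -2))  =[sub_self →]=  0    ⊢ ((b + 0) + 1)
(3) (b + 0)  =[add_zero →]=  b    ⊢ (b + 1)
(4) 1  =[mul_one ←]=  (1 * 1)    ⊢ (b + (1 * 1))
(5) (1 * 1)  =[add_zero ←]=  ((1 * 1) + 0)    ⊢ (b + ((1 * 1) + 0))
(6) (b + ((1 * 1) + 0))  =[add_comm →]=  (((1 * 1) + 0) + b)
(7) ((1 * 1) + 0)  =[add_comm →]=  (0 + (1 * 1))    ⊢ ((0 + (1 * 1)) + b)
(8) b  =[neg_neg ←]=  (- (- b))    ⊢ ((0 + (1 * 1)) + (- (- b)))
(9) ((0 + (1 * 1)) + (- (- b)))  =[neg_neg ←]=  (- (- ((0 + (1 * 1)) + (- (- b)))))
(10) (1 * 1)  =[mul_one ←]=  ((1 * 1) * 1)    ⊢ E2

YES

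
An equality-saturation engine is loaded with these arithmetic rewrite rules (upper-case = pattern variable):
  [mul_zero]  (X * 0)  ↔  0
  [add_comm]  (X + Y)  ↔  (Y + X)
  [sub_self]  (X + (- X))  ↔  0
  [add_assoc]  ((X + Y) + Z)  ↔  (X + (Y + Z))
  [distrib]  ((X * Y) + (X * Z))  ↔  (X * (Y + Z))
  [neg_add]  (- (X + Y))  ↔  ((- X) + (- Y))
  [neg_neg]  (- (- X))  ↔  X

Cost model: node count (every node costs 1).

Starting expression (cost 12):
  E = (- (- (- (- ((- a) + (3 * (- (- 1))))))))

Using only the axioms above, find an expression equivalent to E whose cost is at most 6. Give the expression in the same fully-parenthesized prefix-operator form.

((- a) + (3 * 1))   [cost 6]

1. [neg_neg →] (- (- 1))  →  1;  E = (- (- (- (- ((- a) + (3 * 1))))))
2. [neg_neg →] (- (- (- ((- a) + (3 * 1)))))  →  (- ((- a) + (3 * 1)));  E = (- (- ((- a) + (3 * 1))))
3. [neg_neg →] (- (- ((- a) + (3 * 1))))  →  ((- a) + (3 * 1));  cost 6 ≤ 6, done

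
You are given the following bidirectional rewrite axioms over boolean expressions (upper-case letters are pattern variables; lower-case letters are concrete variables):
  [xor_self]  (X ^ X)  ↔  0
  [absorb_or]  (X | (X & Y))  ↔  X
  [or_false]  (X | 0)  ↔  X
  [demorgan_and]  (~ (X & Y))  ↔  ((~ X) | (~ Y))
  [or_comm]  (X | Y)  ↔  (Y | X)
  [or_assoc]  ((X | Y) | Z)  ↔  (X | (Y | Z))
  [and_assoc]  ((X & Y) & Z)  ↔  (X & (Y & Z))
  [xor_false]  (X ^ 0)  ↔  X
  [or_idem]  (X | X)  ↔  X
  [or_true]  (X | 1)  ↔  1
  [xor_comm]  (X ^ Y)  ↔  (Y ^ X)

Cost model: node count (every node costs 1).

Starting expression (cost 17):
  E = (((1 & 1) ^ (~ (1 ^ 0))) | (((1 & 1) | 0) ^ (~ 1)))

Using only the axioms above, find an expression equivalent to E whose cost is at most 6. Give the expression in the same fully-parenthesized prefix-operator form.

step 1: xor_false (→) rewrites (1 ^ 0) into 1, now (((1 & 1) ^ (~ 1)) | (((1 & 1) | 0) ^ (~ 1)))
step 2: or_false (→) rewrites ((1 & 1) | 0) into (1 & 1), now (((1 & 1) ^ (~ 1)) | ((1 & 1) ^ (~ 1)))
step 3: or_idem (→) rewrites (((1 & 1) ^ (~ 1)) | ((1 & 1) ^ (~ 1))) into ((1 & 1) ^ (~ 1)), reaching cost 6 (bound 6)

((1 & 1) ^ (~ 1))   [cost 6]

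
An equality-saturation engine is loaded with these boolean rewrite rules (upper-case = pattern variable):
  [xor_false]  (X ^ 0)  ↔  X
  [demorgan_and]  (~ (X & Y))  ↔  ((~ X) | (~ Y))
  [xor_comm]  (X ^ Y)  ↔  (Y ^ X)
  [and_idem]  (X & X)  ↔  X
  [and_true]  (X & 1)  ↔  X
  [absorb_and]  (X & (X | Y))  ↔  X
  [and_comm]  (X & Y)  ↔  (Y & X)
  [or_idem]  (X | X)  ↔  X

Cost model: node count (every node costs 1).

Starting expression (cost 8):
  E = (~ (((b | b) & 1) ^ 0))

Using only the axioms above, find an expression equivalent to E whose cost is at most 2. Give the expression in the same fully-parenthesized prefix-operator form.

(1) (b | b)  =[or_idem →]=  b    ⊢ (~ ((b & 1) ^ 0))
(2) ((b & 1) ^ 0)  =[xor_false →]=  (b & 1)    ⊢ (~ (b & 1))
(3) (b & 1)  =[and_true →]=  b    ⊢ cost 2, within 2

(~ b)   [cost 2]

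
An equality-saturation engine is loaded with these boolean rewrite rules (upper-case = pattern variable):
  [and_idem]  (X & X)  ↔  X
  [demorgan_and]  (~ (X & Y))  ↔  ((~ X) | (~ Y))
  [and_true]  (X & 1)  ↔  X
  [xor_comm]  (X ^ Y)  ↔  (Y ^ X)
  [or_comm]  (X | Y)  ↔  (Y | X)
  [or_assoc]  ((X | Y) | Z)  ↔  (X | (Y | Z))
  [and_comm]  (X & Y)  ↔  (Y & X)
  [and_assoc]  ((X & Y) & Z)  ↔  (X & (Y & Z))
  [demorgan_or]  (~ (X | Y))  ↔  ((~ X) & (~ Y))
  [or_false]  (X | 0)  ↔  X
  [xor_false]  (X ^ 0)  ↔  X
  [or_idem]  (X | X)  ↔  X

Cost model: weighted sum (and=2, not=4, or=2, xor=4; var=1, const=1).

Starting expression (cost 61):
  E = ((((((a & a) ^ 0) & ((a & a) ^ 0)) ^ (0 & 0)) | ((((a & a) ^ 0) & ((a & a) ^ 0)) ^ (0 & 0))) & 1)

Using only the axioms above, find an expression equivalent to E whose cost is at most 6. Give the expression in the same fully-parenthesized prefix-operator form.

step 1: or_idem (→) rewrites (((((a & a) ^ 0) & ((a & a) ^ 0)) ^ (0 & 0)) | ((((a & a) ^ 0) & ((a & a) ^ 0)) ^ (0 & 0))) into ((((a & a) ^ 0) & ((a & a) ^ 0)) ^ (0 & 0)), now (((((a & a) ^ 0) & ((a & a) ^ 0)) ^ (0 & 0)) & 1)
step 2: and_idem (→) rewrites (0 & 0) into 0, now (((((a & a) ^ 0) & ((a & a) ^ 0)) ^ 0) & 1)
step 3: xor_false (→) rewrites ((((a & a) ^ 0) & ((a & a) ^ 0)) ^ 0) into (((a & a) ^ 0) & ((a & a) ^ 0)), now ((((a & a) ^ 0) & ((a & a) ^ 0)) & 1)
step 4: and_idem (→) rewrites (((a & a) ^ 0) & ((a & a) ^ 0)) into ((a & a) ^ 0), now (((a & a) ^ 0) & 1)
step 5: and_idem (→) rewrites (a & a) into a, now ((a ^ 0) & 1)
step 6: and_true (→) rewrites ((a ^ 0) & 1) into (a ^ 0), reaching cost 6 (bound 6)

(a ^ 0)   [cost 6]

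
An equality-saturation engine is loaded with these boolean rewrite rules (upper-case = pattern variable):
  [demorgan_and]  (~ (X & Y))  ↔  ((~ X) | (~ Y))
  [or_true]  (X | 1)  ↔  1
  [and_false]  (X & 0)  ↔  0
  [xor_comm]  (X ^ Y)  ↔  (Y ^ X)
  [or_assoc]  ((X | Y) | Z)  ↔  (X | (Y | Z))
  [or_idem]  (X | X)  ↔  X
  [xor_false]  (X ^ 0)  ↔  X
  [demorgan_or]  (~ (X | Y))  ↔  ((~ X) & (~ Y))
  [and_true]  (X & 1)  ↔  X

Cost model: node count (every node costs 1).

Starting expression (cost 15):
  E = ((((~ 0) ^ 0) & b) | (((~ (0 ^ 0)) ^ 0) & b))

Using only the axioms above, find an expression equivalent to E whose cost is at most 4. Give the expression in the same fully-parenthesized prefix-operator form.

((~ 0) & b)   [cost 4]

step 1: xor_false (→) rewrites (0 ^ 0) into 0, now ((((~ 0) ^ 0) & b) | (((~ 0) ^ 0) & b))
step 2: or_idem (→) rewrites ((((~ 0) ^ 0) & b) | (((~ 0) ^ 0) & b)) into (((~ 0) ^ 0) & b)
step 3: xor_false (→) rewrites ((~ 0) ^ 0) into (~ 0), reaching cost 4 (bound 4)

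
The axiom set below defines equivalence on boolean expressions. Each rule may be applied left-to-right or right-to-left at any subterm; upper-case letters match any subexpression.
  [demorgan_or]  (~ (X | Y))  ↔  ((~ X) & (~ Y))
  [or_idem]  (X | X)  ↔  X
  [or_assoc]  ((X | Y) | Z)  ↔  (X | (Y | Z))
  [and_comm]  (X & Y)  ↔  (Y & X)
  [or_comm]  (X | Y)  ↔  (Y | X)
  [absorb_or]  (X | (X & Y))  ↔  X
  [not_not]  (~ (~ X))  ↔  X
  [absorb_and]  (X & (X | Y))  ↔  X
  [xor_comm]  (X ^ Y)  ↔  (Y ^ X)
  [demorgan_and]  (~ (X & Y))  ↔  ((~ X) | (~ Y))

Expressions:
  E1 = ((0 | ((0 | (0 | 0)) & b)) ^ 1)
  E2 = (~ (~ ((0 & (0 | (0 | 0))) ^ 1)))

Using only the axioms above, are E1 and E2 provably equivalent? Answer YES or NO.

YES

1. [or_idem →] (0 | 0)  →  0;  E1 = ((0 | ((0 | 0) & b)) ^ 1)
2. [or_idem →] (0 | 0)  →  0;  E1 = ((0 | (0 & b)) ^ 1)
3. [absorb_or →] (0 | (0 & b))  →  0;  E1 = (0 ^ 1)
4. [not_not ←] (0 ^ 1)  →  (~ (~ (0 ^ 1)))
5. [absorb_and ←] 0  →  (0 & (0 | 0));  E1 = (~ (~ ((0 & (0 | 0)) ^ 1)))
6. [or_idem ←] 0  →  (0 | 0);  this is E2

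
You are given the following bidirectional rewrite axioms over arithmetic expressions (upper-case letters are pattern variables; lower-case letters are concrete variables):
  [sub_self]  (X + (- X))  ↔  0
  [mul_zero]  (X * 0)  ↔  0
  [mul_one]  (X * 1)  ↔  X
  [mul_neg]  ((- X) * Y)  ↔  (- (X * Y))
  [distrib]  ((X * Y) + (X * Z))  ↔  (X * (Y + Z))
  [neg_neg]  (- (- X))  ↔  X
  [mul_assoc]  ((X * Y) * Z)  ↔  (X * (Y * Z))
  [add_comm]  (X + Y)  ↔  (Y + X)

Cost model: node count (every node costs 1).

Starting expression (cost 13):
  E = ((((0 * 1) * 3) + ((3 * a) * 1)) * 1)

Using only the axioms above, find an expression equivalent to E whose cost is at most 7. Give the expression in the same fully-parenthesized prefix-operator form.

(1) ((3 * a) * 1)  =[mul_one →]=  (3 * a)    ⊢ ((((0 * 1) * 3) + (3 * a)) * 1)
(2) (0 * 1)  =[mul_one →]=  0    ⊢ (((0 * 3) + (3 * a)) * 1)
(3) (((0 * 3) + (3 * a)) * 1)  =[mul_one →]=  ((0 * 3) + (3 * a))    ⊢ cost 7, within 7

((0 * 3) + (3 * a))   [cost 7]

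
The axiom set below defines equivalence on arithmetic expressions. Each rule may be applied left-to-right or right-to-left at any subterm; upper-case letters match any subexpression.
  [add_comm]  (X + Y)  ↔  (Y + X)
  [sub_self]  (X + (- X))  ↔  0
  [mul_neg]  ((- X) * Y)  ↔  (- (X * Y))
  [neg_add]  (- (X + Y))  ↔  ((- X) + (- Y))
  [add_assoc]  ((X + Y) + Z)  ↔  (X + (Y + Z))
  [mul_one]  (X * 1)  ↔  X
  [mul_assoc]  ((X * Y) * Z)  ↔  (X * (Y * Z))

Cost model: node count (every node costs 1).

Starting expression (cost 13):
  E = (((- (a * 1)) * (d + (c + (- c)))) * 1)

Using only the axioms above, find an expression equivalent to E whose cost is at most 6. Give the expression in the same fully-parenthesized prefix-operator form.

((- a) * (d + 0))   [cost 6]

1. [mul_one →] (((- (a * 1)) * (d + (c + (- c)))) * 1)  →  ((- (a * 1)) * (d + (c + (- c))))
2. [sub_self →] (c + (- c))  →  0;  E = ((- (a * 1)) * (d + 0))
3. [mul_one →] (a * 1)  →  a;  cost 6 ≤ 6, done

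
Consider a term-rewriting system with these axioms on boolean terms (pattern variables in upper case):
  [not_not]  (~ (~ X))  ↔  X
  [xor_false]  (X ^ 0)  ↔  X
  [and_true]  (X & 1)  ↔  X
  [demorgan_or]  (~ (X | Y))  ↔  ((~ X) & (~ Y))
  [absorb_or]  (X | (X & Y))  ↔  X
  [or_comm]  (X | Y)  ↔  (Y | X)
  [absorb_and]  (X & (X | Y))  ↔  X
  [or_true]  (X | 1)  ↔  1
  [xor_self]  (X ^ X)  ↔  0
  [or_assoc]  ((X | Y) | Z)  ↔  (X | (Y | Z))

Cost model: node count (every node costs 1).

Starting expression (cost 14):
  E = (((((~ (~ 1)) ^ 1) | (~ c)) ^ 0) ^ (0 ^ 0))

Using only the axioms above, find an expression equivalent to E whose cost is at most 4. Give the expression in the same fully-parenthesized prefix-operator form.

(0 | (~ c))   [cost 4]

1. [not_not →] (~ (~ 1))  →  1;  E = ((((1 ^ 1) | (~ c)) ^ 0) ^ (0 ^ 0))
2. [xor_false →] (0 ^ 0)  →  0;  E = ((((1 ^ 1) | (~ c)) ^ 0) ^ 0)
3. [xor_self →] (1 ^ 1)  →  0;  E = (((0 | (~ c)) ^ 0) ^ 0)
4. [xor_false →] ((0 | (~ c)) ^ 0)  →  (0 | (~ c));  E = ((0 | (~ c)) ^ 0)
5. [xor_false →] ((0 | (~ c)) ^ 0)  →  (0 | (~ c));  cost 4 ≤ 4, done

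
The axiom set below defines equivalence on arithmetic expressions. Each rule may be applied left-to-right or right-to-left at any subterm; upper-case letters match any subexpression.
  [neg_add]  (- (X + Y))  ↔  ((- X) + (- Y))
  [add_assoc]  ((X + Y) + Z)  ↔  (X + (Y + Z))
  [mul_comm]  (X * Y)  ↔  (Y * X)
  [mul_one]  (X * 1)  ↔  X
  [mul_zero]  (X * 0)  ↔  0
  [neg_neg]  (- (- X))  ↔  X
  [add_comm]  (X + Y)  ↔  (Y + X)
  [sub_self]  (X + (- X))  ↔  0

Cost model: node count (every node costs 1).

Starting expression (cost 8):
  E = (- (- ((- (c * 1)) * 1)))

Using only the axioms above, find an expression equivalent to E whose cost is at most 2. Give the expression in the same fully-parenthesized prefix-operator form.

(- c)   [cost 2]

1. [neg_neg →] (- (- ((- (c * 1)) * 1)))  →  ((- (c * 1)) * 1)
2. [mul_one →] ((- (c * 1)) * 1)  →  (- (c * 1))
3. [mul_one →] (c * 1)  →  c;  cost 2 ≤ 2, done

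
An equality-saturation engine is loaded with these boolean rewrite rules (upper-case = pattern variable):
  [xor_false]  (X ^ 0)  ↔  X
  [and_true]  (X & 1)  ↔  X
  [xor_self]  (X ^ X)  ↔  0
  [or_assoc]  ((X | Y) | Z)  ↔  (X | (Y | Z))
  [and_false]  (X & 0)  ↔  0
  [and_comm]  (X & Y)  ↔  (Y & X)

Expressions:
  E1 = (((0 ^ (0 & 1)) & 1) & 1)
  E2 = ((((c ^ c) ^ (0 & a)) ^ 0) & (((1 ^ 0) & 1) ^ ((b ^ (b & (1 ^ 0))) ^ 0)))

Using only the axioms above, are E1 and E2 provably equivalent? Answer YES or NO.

YES

step 1: and_true (→) rewrites (((0 ^ (0 & 1)) & 1) & 1) into ((0 ^ (0 & 1)) & 1)
step 2: and_true (→) rewrites ((0 ^ (0 & 1)) & 1) into (0 ^ (0 & 1))
step 3: and_true (→) rewrites (0 & 1) into 0, now (0 ^ 0)
step 4: and_true (←) rewrites (0 ^ 0) into ((0 ^ 0) & 1)
step 5: and_false (←) rewrites 0 into (a & 0), now ((0 ^ (a & 0)) & 1)
step 6: xor_false (←) rewrites 1 into (1 ^ 0), now ((0 ^ (a & 0)) & (1 ^ 0))
step 7: xor_self (←) rewrites 0 into (b ^ b), now ((0 ^ (a & 0)) & (1 ^ (b ^ b)))
step 8: and_comm (→) rewrites (a & 0) into (0 & a), now ((0 ^ (0 & a)) & (1 ^ (b ^ b)))
step 9: and_true (←) rewrites 1 into (1 & 1), now ((0 ^ (0 & a)) & ((1 & 1) ^ (b ^ b)))
step 10: and_true (←) rewrites b into (b & 1), now ((0 ^ (0 & a)) & ((1 & 1) ^ (b ^ (b & 1))))
step 11: xor_false (←) rewrites (0 ^ (0 & a)) into ((0 ^ (0 & a)) ^ 0), now (((0 ^ (0 & a)) ^ 0) & ((1 & 1) ^ (b ^ (b & 1))))
step 12: xor_false (←) rewrites 1 into (1 ^ 0), now (((0 ^ (0 & a)) ^ 0) & (((1 ^ 0) & 1) ^ (b ^ (b & 1))))
step 13: xor_false (←) rewrites (b ^ (b & 1)) into ((b ^ (b & 1)) ^ 0), now (((0 ^ (0 & a)) ^ 0) & (((1 ^ 0) & 1) ^ ((b ^ (b & 1)) ^ 0)))
step 14: xor_self (←) rewrites 0 into (c ^ c), now ((((c ^ c) ^ (0 & a)) ^ 0) & (((1 ^ 0) & 1) ^ ((b ^ (b & 1)) ^ 0)))
step 15: xor_false (←) rewrites 1 into (1 ^ 0), which is E2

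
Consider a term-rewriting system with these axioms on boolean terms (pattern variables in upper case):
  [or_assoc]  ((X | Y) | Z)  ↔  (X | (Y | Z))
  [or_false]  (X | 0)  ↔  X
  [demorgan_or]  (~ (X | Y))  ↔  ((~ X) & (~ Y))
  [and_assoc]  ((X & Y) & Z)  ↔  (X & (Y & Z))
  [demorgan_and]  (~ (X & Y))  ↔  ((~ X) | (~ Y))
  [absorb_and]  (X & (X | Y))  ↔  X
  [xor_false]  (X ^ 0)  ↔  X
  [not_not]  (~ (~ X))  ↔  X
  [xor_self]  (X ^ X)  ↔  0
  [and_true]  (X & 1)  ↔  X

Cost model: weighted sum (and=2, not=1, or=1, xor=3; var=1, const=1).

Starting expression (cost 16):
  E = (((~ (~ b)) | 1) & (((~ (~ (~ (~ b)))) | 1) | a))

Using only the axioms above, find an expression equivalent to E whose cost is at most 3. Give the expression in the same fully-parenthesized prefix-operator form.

1. [not_not →] (~ (~ (~ (~ b))))  →  (~ (~ b));  E = (((~ (~ b)) | 1) & (((~ (~ b)) | 1) | a))
2. [absorb_and →] (((~ (~ b)) | 1) & (((~ (~ b)) | 1) | a))  →  ((~ (~ b)) | 1)
3. [not_not →] (~ (~ b))  →  b;  cost 3 ≤ 3, done

(b | 1)   [cost 3]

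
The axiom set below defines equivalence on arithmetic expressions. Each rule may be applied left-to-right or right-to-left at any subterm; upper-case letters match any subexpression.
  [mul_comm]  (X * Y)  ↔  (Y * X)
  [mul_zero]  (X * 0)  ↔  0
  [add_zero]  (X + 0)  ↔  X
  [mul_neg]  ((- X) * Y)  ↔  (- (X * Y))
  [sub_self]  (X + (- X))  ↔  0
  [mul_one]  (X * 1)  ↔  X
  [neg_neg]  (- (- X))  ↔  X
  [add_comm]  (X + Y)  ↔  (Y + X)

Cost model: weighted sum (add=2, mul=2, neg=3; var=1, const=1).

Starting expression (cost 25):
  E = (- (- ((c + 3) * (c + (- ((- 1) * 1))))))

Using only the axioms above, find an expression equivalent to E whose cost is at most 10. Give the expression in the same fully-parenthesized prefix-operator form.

((c + 3) * (c + 1))   [cost 10]

step 1: neg_neg (→) rewrites (- (- ((c + 3) * (c + (- ((- 1) * 1)))))) into ((c + 3) * (c + (- ((- 1) * 1))))
step 2: mul_one (→) rewrites ((- 1) * 1) into (- 1), now ((c + 3) * (c + (- (- 1))))
step 3: neg_neg (→) rewrites (- (- 1)) into 1, reaching cost 10 (bound 10)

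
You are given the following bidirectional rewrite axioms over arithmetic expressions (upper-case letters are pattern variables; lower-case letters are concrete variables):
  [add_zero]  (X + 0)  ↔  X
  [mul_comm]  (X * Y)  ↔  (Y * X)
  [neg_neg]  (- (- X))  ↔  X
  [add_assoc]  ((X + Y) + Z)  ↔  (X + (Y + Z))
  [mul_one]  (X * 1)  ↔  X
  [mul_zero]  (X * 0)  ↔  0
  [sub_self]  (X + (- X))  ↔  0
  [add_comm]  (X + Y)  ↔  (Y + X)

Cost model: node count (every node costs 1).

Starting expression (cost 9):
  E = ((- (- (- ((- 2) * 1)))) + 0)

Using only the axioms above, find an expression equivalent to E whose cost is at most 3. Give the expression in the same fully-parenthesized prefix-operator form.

(1) (- (- ((- 2) * 1)))  =[neg_neg →]=  ((- 2) * 1)    ⊢ ((- ((- 2) * 1)) + 0)
(2) ((- 2) * 1)  =[mul_one →]=  (- 2)    ⊢ ((- (- 2)) + 0)
(3) ((- (- 2)) + 0)  =[add_zero →]=  (- (- 2))    ⊢ cost 3, within 3

(- (- 2))   [cost 3]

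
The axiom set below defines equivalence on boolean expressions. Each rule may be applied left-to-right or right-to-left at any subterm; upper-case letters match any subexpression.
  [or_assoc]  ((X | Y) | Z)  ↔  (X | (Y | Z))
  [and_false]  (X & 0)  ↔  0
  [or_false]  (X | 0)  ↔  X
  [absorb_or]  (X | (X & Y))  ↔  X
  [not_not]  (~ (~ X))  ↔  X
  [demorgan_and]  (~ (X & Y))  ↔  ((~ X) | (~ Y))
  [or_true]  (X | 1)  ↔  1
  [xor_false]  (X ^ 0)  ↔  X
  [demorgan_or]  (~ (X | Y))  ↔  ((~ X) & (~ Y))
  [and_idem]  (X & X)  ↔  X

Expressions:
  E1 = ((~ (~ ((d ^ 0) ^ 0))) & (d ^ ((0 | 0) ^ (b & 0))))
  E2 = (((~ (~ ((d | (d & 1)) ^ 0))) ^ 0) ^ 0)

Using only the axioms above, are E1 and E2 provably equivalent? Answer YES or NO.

(1) ((d ^ 0) ^ 0)  =[xor_false →]=  (d ^ 0)    ⊢ ((~ (~ (d ^ 0))) & (d ^ ((0 | 0) ^ (b & 0))))
(2) (~ (~ (d ^ 0)))  =[not_not →]=  (d ^ 0)    ⊢ ((d ^ 0) & (d ^ ((0 | 0) ^ (b & 0))))
(3) (b & 0)  =[and_false →]=  0    ⊢ ((d ^ 0) & (d ^ ((0 | 0) ^ 0)))
(4) (0 | 0)  =[or_false →]=  0    ⊢ ((d ^ 0) & (d ^ (0 ^ 0)))
(5) (0 ^ 0)  =[xor_false →]=  0    ⊢ ((d ^ 0) & (d ^ 0))
(6) ((d ^ 0) & (d ^ 0))  =[and_idem →]=  (d ^ 0)
(7) d  =[xor_false ←]=  (d ^ 0)    ⊢ ((d ^ 0) ^ 0)
(8) ((d ^ 0) ^ 0)  =[xor_false ←]=  (((d ^ 0) ^ 0) ^ 0)
(9) (d ^ 0)  =[not_not ←]=  (~ (~ (d ^ 0)))    ⊢ (((~ (~ (d ^ 0))) ^ 0) ^ 0)
(10) d  =[absorb_or ←]=  (d | (d & 1))    ⊢ E2

YES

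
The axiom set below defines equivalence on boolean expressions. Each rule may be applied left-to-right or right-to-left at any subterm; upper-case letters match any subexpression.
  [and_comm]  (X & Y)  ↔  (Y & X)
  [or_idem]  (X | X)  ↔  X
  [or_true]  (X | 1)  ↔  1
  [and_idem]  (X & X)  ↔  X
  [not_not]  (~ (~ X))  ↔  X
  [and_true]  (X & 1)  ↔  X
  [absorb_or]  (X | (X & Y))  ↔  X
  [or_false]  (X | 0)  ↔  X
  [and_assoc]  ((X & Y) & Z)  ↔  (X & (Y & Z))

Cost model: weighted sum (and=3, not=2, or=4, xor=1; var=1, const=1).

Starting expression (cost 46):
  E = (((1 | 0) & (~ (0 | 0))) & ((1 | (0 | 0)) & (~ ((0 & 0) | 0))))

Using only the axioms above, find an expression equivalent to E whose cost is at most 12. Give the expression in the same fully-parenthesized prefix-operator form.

((1 | 0) & (~ 0))   [cost 12]

1. [and_idem →] (0 & 0)  →  0;  E = (((1 | 0) & (~ (0 | 0))) & ((1 | (0 | 0)) & (~ (0 | 0))))
2. [or_false →] (0 | 0)  →  0;  E = (((1 | 0) & (~ (0 | 0))) & ((1 | 0) & (~ (0 | 0))))
3. [and_idem →] (((1 | 0) & (~ (0 | 0))) & ((1 | 0) & (~ (0 | 0))))  →  ((1 | 0) & (~ (0 | 0)))
4. [or_idem →] (0 | 0)  →  0;  cost 12 ≤ 12, done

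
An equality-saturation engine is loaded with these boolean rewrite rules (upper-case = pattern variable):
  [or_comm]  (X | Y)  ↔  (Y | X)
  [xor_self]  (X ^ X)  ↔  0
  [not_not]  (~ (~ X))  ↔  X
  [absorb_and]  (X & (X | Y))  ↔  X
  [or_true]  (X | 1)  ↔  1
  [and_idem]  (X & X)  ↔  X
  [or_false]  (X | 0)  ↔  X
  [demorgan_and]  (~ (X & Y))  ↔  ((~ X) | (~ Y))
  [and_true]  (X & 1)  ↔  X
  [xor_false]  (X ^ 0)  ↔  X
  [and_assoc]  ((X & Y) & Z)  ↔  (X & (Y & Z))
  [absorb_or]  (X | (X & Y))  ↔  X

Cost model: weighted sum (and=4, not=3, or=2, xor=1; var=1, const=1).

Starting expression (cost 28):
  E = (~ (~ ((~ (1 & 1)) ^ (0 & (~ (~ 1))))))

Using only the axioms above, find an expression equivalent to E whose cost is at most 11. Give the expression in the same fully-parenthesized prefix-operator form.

((~ 1) ^ (0 & 1))   [cost 11]

1. [and_true →] (1 & 1)  →  1;  E = (~ (~ ((~ 1) ^ (0 & (~ (~ 1))))))
2. [not_not →] (~ (~ ((~ 1) ^ (0 & (~ (~ 1))))))  →  ((~ 1) ^ (0 & (~ (~ 1))))
3. [not_not →] (~ (~ 1))  →  1;  cost 11 ≤ 11, done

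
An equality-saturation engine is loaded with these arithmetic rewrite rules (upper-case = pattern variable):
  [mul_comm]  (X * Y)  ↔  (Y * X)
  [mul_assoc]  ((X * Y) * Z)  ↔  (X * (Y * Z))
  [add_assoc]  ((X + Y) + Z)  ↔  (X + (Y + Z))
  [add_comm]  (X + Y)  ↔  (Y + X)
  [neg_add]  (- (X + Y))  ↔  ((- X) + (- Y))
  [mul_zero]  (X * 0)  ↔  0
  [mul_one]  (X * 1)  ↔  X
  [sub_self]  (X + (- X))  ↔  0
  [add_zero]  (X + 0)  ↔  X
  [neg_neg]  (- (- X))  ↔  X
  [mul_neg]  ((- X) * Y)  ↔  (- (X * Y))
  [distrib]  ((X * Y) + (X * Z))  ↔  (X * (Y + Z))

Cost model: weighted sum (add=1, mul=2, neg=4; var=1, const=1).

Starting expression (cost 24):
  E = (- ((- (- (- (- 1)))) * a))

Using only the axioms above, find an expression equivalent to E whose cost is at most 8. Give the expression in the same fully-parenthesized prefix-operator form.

(- (1 * a))   [cost 8]

step 1: neg_neg (→) rewrites (- (- (- 1))) into (- 1), now (- ((- (- 1)) * a))
step 2: neg_neg (→) rewrites (- (- 1)) into 1, reaching cost 8 (bound 8)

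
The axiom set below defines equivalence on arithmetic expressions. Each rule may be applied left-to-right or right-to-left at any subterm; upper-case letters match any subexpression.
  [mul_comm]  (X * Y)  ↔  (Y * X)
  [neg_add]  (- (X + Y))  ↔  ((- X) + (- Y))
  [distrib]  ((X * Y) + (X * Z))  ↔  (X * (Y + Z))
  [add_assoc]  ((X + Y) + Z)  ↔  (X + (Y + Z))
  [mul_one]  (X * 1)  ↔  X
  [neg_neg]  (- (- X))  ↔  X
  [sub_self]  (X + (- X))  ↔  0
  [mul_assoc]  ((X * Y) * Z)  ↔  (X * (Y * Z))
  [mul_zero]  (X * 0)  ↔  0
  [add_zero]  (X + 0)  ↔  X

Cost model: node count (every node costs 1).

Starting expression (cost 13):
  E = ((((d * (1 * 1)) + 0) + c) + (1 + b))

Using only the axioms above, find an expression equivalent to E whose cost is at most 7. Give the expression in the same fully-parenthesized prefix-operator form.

1. [mul_one →] (1 * 1)  →  1;  E = ((((d * 1) + 0) + c) + (1 + b))
2. [add_zero →] ((d * 1) + 0)  →  (d * 1);  E = (((d * 1) + c) + (1 + b))
3. [mul_one →] (d * 1)  →  d;  cost 7 ≤ 7, done

((d + c) + (1 + b))   [cost 7]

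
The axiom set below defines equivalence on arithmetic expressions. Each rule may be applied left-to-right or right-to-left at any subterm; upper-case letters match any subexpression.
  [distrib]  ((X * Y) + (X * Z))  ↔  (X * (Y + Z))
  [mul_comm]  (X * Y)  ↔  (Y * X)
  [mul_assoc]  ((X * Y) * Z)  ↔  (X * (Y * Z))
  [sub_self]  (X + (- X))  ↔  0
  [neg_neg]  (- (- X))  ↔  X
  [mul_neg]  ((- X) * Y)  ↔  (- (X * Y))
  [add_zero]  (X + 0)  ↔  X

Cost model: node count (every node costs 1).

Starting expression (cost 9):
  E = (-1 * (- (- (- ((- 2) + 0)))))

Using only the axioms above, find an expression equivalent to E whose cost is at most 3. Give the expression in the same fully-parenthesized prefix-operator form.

(-1 * 2)   [cost 3]

1. [add_zero →] ((- 2) + 0)  →  (- 2);  E = (-1 * (- (- (- (- 2)))))
2. [neg_neg →] (- (- (- 2)))  →  (- 2);  E = (-1 * (- (- 2)))
3. [neg_neg →] (- (- 2))  →  2;  cost 3 ≤ 3, done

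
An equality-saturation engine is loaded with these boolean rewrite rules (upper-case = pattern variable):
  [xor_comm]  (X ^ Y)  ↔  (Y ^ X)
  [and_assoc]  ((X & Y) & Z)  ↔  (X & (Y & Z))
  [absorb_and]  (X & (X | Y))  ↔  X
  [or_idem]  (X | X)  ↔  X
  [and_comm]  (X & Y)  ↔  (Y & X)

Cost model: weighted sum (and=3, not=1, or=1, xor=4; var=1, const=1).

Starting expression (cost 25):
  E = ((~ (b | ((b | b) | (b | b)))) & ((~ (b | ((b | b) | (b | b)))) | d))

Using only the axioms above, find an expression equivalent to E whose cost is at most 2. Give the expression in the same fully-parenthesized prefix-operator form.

(~ b)   [cost 2]

(1) ((~ (b | ((b | b) | (b | b)))) & ((~ (b | ((b | b) | (b | b)))) | d))  =[absorb_and →]=  (~ (b | ((b | b) | (b | b))))
(2) ((b | b) | (b | b))  =[or_idem →]=  (b | b)    ⊢ (~ (b | (b | b)))
(3) (b | b)  =[or_idem →]=  b    ⊢ (~ (b | b))
(4) (b | b)  =[or_idem →]=  b    ⊢ cost 2, within 2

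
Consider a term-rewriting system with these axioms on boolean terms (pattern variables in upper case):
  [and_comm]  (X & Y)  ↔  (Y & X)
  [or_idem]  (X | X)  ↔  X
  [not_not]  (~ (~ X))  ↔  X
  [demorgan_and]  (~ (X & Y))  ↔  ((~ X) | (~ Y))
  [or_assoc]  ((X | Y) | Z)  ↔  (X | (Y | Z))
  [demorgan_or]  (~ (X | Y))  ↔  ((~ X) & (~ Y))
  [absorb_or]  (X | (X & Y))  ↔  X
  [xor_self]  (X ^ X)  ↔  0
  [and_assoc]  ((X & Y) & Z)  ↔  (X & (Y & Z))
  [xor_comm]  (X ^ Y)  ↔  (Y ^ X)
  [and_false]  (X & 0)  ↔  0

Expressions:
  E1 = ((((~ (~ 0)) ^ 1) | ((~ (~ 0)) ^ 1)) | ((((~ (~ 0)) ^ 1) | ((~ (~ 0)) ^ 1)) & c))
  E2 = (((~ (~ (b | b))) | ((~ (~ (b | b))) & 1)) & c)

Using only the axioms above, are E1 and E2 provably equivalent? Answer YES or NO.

All listed rules preserve value, hence provable equivalence implies equal values everywhere; look for a separating assignment.
b=0, c=0 gives E1 ↦ 1, E2 ↦ 0; values differ ⇒ not provably equivalent.

NO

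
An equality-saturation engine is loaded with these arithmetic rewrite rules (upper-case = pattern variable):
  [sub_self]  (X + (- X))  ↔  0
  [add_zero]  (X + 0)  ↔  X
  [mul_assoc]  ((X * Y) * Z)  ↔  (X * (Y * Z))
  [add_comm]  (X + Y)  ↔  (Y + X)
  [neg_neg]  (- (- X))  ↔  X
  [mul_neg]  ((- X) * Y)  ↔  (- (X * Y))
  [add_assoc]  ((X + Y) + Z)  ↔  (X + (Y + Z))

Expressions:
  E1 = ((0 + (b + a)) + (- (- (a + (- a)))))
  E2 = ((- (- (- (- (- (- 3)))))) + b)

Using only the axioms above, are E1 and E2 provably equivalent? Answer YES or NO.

NO

Every axiom is a valid identity, so a rewrite proof would force E1 and E2 to agree under every assignment.
At a=0, b=0: E1 = 0 but E2 = 3; they differ, so no derivation exists.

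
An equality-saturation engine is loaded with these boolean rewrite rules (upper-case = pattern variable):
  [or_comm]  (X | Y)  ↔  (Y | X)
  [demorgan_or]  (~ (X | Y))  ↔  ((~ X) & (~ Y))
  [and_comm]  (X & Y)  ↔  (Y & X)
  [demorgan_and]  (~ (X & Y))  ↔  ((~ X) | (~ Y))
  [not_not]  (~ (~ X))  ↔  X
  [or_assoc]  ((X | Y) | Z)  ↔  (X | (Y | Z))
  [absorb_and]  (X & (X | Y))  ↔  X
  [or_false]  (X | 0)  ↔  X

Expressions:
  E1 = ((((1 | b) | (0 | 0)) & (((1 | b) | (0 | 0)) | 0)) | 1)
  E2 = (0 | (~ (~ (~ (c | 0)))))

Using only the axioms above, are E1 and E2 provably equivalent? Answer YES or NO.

NO

The axioms are sound identities: if E1 ↔* E2 then E1 and E2 evaluate identically under any assignment.
Under b=0, c=1: E1 evaluates to 1, E2 to 0. Distinct ⇒ no rewrite sequence connects them.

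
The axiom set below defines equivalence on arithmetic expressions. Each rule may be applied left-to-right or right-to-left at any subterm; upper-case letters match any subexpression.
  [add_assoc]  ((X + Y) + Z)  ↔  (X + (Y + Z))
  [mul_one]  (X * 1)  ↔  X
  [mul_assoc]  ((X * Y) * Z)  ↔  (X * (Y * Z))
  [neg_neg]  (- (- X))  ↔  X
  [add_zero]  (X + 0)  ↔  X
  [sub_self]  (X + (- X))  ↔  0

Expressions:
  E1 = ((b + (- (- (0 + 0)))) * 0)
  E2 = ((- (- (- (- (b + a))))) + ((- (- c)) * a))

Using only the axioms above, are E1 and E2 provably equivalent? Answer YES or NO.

NO

The axioms are sound identities: if E1 ↔* E2 then E1 and E2 evaluate identically under any assignment.
Under a=0, b=1, c=0: E1 evaluates to 0, E2 to 1. Distinct ⇒ no rewrite sequence connects them.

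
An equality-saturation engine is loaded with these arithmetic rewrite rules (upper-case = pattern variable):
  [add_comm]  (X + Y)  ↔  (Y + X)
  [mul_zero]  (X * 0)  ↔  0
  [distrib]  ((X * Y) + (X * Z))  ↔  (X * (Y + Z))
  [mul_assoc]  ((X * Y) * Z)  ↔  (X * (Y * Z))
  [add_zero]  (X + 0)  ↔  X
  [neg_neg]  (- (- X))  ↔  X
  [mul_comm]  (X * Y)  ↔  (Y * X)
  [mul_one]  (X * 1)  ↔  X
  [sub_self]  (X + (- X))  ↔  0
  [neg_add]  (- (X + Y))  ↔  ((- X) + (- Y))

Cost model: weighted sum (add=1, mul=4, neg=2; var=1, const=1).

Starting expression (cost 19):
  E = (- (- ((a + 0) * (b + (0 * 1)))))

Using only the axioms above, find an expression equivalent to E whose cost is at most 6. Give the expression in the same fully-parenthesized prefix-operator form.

step 1: mul_one (→) rewrites (0 * 1) into 0, now (- (- ((a + 0) * (b + 0))))
step 2: neg_neg (→) rewrites (- (- ((a + 0) * (b + 0)))) into ((a + 0) * (b + 0))
step 3: add_zero (→) rewrites (b + 0) into b, now ((a + 0) * b)
step 4: add_zero (→) rewrites (a + 0) into a, reaching cost 6 (bound 6)

(a * b)   [cost 6]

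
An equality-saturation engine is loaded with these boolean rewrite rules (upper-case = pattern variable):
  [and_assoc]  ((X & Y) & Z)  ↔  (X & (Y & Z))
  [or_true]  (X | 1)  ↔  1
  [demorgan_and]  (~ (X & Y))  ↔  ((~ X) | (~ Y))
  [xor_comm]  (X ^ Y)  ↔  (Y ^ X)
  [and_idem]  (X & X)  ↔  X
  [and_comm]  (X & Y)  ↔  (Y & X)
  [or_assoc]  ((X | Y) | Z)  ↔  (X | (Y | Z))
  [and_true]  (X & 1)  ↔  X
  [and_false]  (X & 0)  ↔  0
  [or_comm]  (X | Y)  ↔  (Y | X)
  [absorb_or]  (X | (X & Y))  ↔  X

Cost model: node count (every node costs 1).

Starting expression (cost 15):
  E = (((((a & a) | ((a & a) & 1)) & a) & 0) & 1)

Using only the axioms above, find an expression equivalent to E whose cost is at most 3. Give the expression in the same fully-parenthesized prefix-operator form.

1. [absorb_or →] ((a & a) | ((a & a) & 1))  →  (a & a);  E = ((((a & a) & a) & 0) & 1)
2. [and_idem →] (a & a)  →  a;  E = (((a & a) & 0) & 1)
3. [and_true →] (((a & a) & 0) & 1)  →  ((a & a) & 0)
4. [and_idem →] (a & a)  →  a;  cost 3 ≤ 3, done

(a & 0)   [cost 3]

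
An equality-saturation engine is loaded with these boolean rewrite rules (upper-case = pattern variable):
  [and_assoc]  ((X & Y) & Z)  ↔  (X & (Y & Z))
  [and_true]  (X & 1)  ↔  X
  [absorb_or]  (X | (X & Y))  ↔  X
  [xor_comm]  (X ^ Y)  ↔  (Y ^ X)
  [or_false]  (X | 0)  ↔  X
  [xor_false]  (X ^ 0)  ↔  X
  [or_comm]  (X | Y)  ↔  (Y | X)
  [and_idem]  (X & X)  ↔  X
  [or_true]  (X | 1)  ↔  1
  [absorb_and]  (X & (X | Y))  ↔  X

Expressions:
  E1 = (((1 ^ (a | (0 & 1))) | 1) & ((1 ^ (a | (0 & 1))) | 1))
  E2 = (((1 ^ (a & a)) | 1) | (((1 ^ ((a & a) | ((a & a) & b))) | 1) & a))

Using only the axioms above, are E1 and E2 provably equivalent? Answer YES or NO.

YES

(1) (((1 ^ (a | (0 & 1))) | 1) & ((1 ^ (a | (0 & 1))) | 1))  =[and_idem →]=  ((1 ^ (a | (0 & 1))) | 1)
(2) (0 & 1)  =[and_true →]=  0    ⊢ ((1 ^ (a | 0)) | 1)
(3) (a | 0)  =[or_false →]=  a    ⊢ ((1 ^ a) | 1)
(4) a  =[and_idem ←]=  (a & a)    ⊢ ((1 ^ (a & a)) | 1)
(5) ((1 ^ (a & a)) | 1)  =[absorb_or ←]=  (((1 ^ (a & a)) | 1) | (((1 ^ (a & a)) | 1) & a))
(6) (a & a)  =[absorb_or ←]=  ((a & a) | ((a & a) & b))    ⊢ E2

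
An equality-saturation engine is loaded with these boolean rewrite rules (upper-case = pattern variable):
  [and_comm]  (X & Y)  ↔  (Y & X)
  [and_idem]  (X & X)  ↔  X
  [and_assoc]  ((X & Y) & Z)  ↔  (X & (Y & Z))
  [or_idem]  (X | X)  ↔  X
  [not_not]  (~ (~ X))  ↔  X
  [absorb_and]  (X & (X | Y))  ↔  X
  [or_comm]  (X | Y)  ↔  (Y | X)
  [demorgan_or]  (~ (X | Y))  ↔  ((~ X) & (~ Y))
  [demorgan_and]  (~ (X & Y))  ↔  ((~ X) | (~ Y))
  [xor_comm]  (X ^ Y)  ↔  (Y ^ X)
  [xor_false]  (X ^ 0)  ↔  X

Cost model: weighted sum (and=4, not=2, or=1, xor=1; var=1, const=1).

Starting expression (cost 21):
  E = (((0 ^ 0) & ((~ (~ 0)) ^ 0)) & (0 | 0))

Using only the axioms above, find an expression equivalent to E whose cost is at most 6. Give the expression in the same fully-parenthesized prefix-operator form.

(1) (~ (~ 0))  =[not_not →]=  0    ⊢ (((0 ^ 0) & (0 ^ 0)) & (0 | 0))
(2) ((0 ^ 0) & (0 ^ 0))  =[and_idem →]=  (0 ^ 0)    ⊢ ((0 ^ 0) & (0 | 0))
(3) (0 ^ 0)  =[xor_false →]=  0    ⊢ (0 & (0 | 0))
(4) (0 & (0 | 0))  =[and_comm →]=  ((0 | 0) & 0)
(5) (0 | 0)  =[or_idem →]=  0    ⊢ cost 6, within 6

(0 & 0)   [cost 6]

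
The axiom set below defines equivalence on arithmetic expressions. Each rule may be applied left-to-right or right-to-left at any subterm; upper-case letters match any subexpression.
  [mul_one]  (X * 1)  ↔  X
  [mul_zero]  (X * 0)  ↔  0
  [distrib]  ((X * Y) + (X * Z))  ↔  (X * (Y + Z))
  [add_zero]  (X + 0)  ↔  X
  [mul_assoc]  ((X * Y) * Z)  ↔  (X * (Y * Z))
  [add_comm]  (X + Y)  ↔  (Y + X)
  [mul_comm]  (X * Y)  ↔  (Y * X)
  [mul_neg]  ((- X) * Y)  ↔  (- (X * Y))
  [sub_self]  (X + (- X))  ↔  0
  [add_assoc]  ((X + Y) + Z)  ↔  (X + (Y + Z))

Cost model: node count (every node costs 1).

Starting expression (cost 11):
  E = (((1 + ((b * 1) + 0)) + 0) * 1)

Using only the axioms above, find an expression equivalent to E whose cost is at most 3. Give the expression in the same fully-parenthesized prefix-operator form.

1. [mul_one →] (((1 + ((b * 1) + 0)) + 0) * 1)  →  ((1 + ((b * 1) + 0)) + 0)
2. [add_zero →] ((1 + ((b * 1) + 0)) + 0)  →  (1 + ((b * 1) + 0))
3. [mul_one →] (b * 1)  →  b;  E = (1 + (b + 0))
4. [add_zero →] (b + 0)  →  b;  cost 3 ≤ 3, done

(1 + b)   [cost 3]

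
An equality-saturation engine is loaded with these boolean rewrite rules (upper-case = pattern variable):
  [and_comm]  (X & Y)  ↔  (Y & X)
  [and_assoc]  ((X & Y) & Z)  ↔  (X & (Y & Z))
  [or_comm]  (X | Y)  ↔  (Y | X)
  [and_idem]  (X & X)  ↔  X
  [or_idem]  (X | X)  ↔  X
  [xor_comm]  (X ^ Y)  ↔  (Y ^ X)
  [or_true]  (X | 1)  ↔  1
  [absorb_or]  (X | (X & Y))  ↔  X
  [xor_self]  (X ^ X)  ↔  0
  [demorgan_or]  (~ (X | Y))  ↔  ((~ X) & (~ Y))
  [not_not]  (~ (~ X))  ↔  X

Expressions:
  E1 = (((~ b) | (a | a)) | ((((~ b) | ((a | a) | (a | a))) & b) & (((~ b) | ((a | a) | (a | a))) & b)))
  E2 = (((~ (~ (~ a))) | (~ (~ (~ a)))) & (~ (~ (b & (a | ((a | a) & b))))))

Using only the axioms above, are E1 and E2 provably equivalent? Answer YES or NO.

NO

The axioms are sound identities: if E1 ↔* E2 then E1 and E2 evaluate identically under any assignment.
Under a=0, b=0: E1 evaluates to 1, E2 to 0. Distinct ⇒ no rewrite sequence connects them.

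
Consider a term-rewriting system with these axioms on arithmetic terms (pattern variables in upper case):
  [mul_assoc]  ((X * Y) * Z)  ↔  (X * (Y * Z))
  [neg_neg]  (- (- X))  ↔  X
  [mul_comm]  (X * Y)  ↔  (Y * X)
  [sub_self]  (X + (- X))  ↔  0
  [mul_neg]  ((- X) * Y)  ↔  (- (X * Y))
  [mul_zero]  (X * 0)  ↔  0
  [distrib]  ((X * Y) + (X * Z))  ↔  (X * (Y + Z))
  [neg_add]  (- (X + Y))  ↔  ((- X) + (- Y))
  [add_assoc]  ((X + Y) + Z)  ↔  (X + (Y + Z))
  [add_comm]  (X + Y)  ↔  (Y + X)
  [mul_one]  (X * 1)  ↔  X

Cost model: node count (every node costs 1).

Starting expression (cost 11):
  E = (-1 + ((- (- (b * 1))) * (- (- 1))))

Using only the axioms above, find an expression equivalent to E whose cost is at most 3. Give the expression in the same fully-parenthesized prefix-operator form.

(-1 + b)   [cost 3]

1. [neg_neg →] (- (- (b * 1)))  →  (b * 1);  E = (-1 + ((b * 1) * (- (- 1))))
2. [neg_neg →] (- (- 1))  →  1;  E = (-1 + ((b * 1) * 1))
3. [mul_one →] ((b * 1) * 1)  →  (b * 1);  E = (-1 + (b * 1))
4. [mul_one →] (b * 1)  →  b;  cost 3 ≤ 3, done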